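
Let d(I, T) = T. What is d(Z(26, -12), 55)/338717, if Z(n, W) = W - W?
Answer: 55/338717 ≈ 0.00016238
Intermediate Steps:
Z(n, W) = 0
d(Z(26, -12), 55)/338717 = 55/338717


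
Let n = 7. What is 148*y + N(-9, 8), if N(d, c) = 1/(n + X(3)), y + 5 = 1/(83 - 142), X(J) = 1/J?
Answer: -963599/1298 ≈ -742.37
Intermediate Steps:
y = -296/59 (y = -5 + 1/(83 - 142) = -5 + 1/(-59) = -5 - 1/59 = -296/59 ≈ -5.0170)
N(d, c) = 3/22 (N(d, c) = 1/(7 + 1/3) = 1/(7 + ⅓) = 1/(22/3) = 3/22)
148*y + N(-9, 8) = 148*(-296/59) + 3/22 = -43808/59 + 3/22 = -963599/1298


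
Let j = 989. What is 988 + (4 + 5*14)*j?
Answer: 74174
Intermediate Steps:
988 + (4 + 5*14)*j = 988 + (4 + 5*14)*989 = 988 + (4 + 70)*989 = 988 + 74*989 = 988 + 73186 = 74174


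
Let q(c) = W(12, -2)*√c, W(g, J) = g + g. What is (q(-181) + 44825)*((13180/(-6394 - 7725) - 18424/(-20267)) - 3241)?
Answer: -41571529999508025/286149773 - 22258041717528*I*√181/286149773 ≈ -1.4528e+8 - 1.0465e+6*I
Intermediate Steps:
W(g, J) = 2*g
q(c) = 24*√c (q(c) = (2*12)*√c = 24*√c)
(q(-181) + 44825)*((13180/(-6394 - 7725) - 18424/(-20267)) - 3241) = (24*√(-181) + 44825)*((13180/(-6394 - 7725) - 18424/(-20267)) - 3241) = (24*(I*√181) + 44825)*((13180/(-14119) - 18424*(-1/20267)) - 3241) = (24*I*√181 + 44825)*((13180*(-1/14119) + 18424/20267) - 3241) = (44825 + 24*I*√181)*((-13180/14119 + 18424/20267) - 3241) = (44825 + 24*I*√181)*(-6990604/286149773 - 3241) = (44825 + 24*I*√181)*(-927418404897/286149773) = -41571529999508025/286149773 - 22258041717528*I*√181/286149773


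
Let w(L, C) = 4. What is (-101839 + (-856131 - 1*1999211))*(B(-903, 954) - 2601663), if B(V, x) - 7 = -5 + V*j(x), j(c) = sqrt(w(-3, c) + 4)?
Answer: 7693582477641 + 5340668886*sqrt(2) ≈ 7.7011e+12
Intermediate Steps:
j(c) = 2*sqrt(2) (j(c) = sqrt(4 + 4) = sqrt(8) = 2*sqrt(2))
B(V, x) = 2 + 2*V*sqrt(2) (B(V, x) = 7 + (-5 + V*(2*sqrt(2))) = 7 + (-5 + 2*V*sqrt(2)) = 2 + 2*V*sqrt(2))
(-101839 + (-856131 - 1*1999211))*(B(-903, 954) - 2601663) = (-101839 + (-856131 - 1*1999211))*((2 + 2*(-903)*sqrt(2)) - 2601663) = (-101839 + (-856131 - 1999211))*((2 - 1806*sqrt(2)) - 2601663) = (-101839 - 2855342)*(-2601661 - 1806*sqrt(2)) = -2957181*(-2601661 - 1806*sqrt(2)) = 7693582477641 + 5340668886*sqrt(2)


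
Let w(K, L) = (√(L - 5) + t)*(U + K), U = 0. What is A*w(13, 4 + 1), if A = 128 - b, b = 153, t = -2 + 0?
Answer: 650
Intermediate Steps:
t = -2
w(K, L) = K*(-2 + √(-5 + L)) (w(K, L) = (√(L - 5) - 2)*(0 + K) = (√(-5 + L) - 2)*K = (-2 + √(-5 + L))*K = K*(-2 + √(-5 + L)))
A = -25 (A = 128 - 1*153 = 128 - 153 = -25)
A*w(13, 4 + 1) = -325*(-2 + √(-5 + (4 + 1))) = -325*(-2 + √(-5 + 5)) = -325*(-2 + √0) = -325*(-2 + 0) = -325*(-2) = -25*(-26) = 650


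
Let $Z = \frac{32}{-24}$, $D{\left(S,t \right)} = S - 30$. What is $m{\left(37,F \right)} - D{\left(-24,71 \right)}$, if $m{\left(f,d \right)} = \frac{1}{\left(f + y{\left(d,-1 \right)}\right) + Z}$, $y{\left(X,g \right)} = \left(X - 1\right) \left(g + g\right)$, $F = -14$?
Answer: $\frac{10641}{197} \approx 54.015$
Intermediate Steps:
$y{\left(X,g \right)} = 2 g \left(-1 + X\right)$ ($y{\left(X,g \right)} = \left(-1 + X\right) 2 g = 2 g \left(-1 + X\right)$)
$D{\left(S,t \right)} = -30 + S$
$Z = - \frac{4}{3}$ ($Z = 32 \left(- \frac{1}{24}\right) = - \frac{4}{3} \approx -1.3333$)
$m{\left(f,d \right)} = \frac{1}{\frac{2}{3} + f - 2 d}$ ($m{\left(f,d \right)} = \frac{1}{\left(f + 2 \left(-1\right) \left(-1 + d\right)\right) - \frac{4}{3}} = \frac{1}{\left(f - \left(-2 + 2 d\right)\right) - \frac{4}{3}} = \frac{1}{\left(2 + f - 2 d\right) - \frac{4}{3}} = \frac{1}{\frac{2}{3} + f - 2 d}$)
$m{\left(37,F \right)} - D{\left(-24,71 \right)} = \frac{3}{2 - -84 + 3 \cdot 37} - \left(-30 - 24\right) = \frac{3}{2 + 84 + 111} - -54 = \frac{3}{197} + 54 = \frac{10641}{197}$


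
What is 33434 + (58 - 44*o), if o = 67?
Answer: 30544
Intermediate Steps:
33434 + (58 - 44*o) = 33434 + (58 - 44*67) = 33434 + (58 - 2948) = 33434 - 2890 = 30544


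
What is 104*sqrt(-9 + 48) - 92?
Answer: -92 + 104*sqrt(39) ≈ 557.48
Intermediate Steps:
104*sqrt(-9 + 48) - 92 = 104*sqrt(39) - 92 = -92 + 104*sqrt(39)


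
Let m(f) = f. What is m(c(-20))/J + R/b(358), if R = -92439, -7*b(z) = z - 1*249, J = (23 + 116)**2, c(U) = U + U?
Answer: 12502093073/2105989 ≈ 5936.4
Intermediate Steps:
c(U) = 2*U
J = 19321 (J = 139**2 = 19321)
b(z) = 249/7 - z/7 (b(z) = -(z - 1*249)/7 = -(z - 249)/7 = -(-249 + z)/7 = 249/7 - z/7)
m(c(-20))/J + R/b(358) = (2*(-20))/19321 - 92439/(249/7 - 1/7*358) = -40*1/19321 - 92439/(249/7 - 358/7) = -40/19321 - 92439/(-109/7) = -40/19321 - 92439*(-7/109) = -40/19321 + 647073/109 = 12502093073/2105989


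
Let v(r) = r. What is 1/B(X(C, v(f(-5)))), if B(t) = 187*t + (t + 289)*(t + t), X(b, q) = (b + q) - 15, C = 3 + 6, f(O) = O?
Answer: -1/8173 ≈ -0.00012235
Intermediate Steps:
C = 9
X(b, q) = -15 + b + q
B(t) = 187*t + 2*t*(289 + t) (B(t) = 187*t + (289 + t)*(2*t) = 187*t + 2*t*(289 + t))
1/B(X(C, v(f(-5)))) = 1/((-15 + 9 - 5)*(765 + 2*(-15 + 9 - 5))) = 1/(-11*(765 + 2*(-11))) = 1/(-11*(765 - 22)) = 1/(-11*743) = 1/(-8173) = -1/8173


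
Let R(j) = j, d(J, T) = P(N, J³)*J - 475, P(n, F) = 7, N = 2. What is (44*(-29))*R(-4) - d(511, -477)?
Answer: 2002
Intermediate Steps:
d(J, T) = -475 + 7*J (d(J, T) = 7*J - 475 = -475 + 7*J)
(44*(-29))*R(-4) - d(511, -477) = (44*(-29))*(-4) - (-475 + 7*511) = -1276*(-4) - (-475 + 3577) = 5104 - 1*3102 = 5104 - 3102 = 2002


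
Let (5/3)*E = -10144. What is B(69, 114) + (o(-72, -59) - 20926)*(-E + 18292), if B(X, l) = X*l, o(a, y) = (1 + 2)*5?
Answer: -2548844282/5 ≈ -5.0977e+8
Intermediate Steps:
o(a, y) = 15 (o(a, y) = 3*5 = 15)
E = -30432/5 (E = (⅗)*(-10144) = -30432/5 ≈ -6086.4)
B(69, 114) + (o(-72, -59) - 20926)*(-E + 18292) = 69*114 + (15 - 20926)*(-1*(-30432/5) + 18292) = 7866 - 20911*(30432/5 + 18292) = 7866 - 20911*121892/5 = 7866 - 2548883612/5 = -2548844282/5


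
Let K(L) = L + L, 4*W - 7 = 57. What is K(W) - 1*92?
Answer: -60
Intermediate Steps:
W = 16 (W = 7/4 + (1/4)*57 = 7/4 + 57/4 = 16)
K(L) = 2*L
K(W) - 1*92 = 2*16 - 1*92 = 32 - 92 = -60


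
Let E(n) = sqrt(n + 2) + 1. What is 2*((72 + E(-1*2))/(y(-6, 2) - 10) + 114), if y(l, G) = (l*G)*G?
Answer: 3803/17 ≈ 223.71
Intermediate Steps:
E(n) = 1 + sqrt(2 + n) (E(n) = sqrt(2 + n) + 1 = 1 + sqrt(2 + n))
y(l, G) = l*G**2 (y(l, G) = (G*l)*G = l*G**2)
2*((72 + E(-1*2))/(y(-6, 2) - 10) + 114) = 2*((72 + (1 + sqrt(2 - 1*2)))/(-6*2**2 - 10) + 114) = 2*((72 + (1 + sqrt(2 - 2)))/(-6*4 - 10) + 114) = 2*((72 + (1 + sqrt(0)))/(-24 - 10) + 114) = 2*((72 + (1 + 0))/(-34) + 114) = 2*((72 + 1)*(-1/34) + 114) = 2*(73*(-1/34) + 114) = 2*(-73/34 + 114) = 2*(3803/34) = 3803/17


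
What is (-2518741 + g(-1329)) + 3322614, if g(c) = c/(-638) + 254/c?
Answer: 681607128635/847902 ≈ 8.0388e+5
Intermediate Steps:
g(c) = 254/c - c/638 (g(c) = c*(-1/638) + 254/c = -c/638 + 254/c = 254/c - c/638)
(-2518741 + g(-1329)) + 3322614 = (-2518741 + (254/(-1329) - 1/638*(-1329))) + 3322614 = (-2518741 + (254*(-1/1329) + 1329/638)) + 3322614 = (-2518741 + (-254/1329 + 1329/638)) + 3322614 = (-2518741 + 1604189/847902) + 3322614 = -2135643927193/847902 + 3322614 = 681607128635/847902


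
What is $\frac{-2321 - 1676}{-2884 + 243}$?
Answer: $\frac{3997}{2641} \approx 1.5134$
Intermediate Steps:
$\frac{-2321 - 1676}{-2884 + 243} = - \frac{3997}{-2641} = \left(-3997\right) \left(- \frac{1}{2641}\right) = \frac{3997}{2641}$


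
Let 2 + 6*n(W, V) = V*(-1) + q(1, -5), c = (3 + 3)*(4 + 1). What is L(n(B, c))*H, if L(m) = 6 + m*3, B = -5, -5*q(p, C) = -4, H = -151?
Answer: 7248/5 ≈ 1449.6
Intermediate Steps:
c = 30 (c = 6*5 = 30)
q(p, C) = ⅘ (q(p, C) = -⅕*(-4) = ⅘)
n(W, V) = -⅕ - V/6 (n(W, V) = -⅓ + (V*(-1) + ⅘)/6 = -⅓ + (-V + ⅘)/6 = -⅓ + (⅘ - V)/6 = -⅓ + (2/15 - V/6) = -⅕ - V/6)
L(m) = 6 + 3*m
L(n(B, c))*H = (6 + 3*(-⅕ - ⅙*30))*(-151) = (6 + 3*(-⅕ - 5))*(-151) = (6 + 3*(-26/5))*(-151) = (6 - 78/5)*(-151) = -48/5*(-151) = 7248/5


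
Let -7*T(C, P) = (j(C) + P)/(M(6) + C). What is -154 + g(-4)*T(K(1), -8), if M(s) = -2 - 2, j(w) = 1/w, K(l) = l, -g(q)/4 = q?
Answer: -478/3 ≈ -159.33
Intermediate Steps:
g(q) = -4*q
M(s) = -4
T(C, P) = -(P + 1/C)/(7*(-4 + C)) (T(C, P) = -(1/C + P)/(7*(-4 + C)) = -(P + 1/C)/(7*(-4 + C)))
-154 + g(-4)*T(K(1), -8) = -154 + (-4*(-4))*((1/7)*(-1 - 1*1*(-8))/(1*(-4 + 1))) = -154 + 16*((1/7)*1*(-1 + 8)/(-3)) = -154 + 16*((1/7)*1*(-1/3)*7) = -154 + 16*(-1/3) = -154 - 16/3 = -478/3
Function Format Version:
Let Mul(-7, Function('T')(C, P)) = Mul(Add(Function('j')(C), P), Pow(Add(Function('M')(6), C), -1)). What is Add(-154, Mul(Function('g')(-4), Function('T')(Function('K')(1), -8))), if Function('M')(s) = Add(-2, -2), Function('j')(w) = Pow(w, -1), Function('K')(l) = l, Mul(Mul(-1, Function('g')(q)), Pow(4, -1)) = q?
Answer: Rational(-478, 3) ≈ -159.33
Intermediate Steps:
Function('g')(q) = Mul(-4, q)
Function('M')(s) = -4
Function('T')(C, P) = Mul(Rational(-1, 7), Pow(Add(-4, C), -1), Add(P, Pow(C, -1))) (Function('T')(C, P) = Mul(Rational(-1, 7), Mul(Add(Pow(C, -1), P), Pow(Add(-4, C), -1))) = Mul(Rational(-1, 7), Mul(Add(P, Pow(C, -1)), Pow(Add(-4, C), -1))) = Mul(Rational(-1, 7), Mul(Pow(Add(-4, C), -1), Add(P, Pow(C, -1)))) = Mul(Rational(-1, 7), Pow(Add(-4, C), -1), Add(P, Pow(C, -1))))
Add(-154, Mul(Function('g')(-4), Function('T')(Function('K')(1), -8))) = Add(-154, Mul(Mul(-4, -4), Mul(Rational(1, 7), Pow(1, -1), Pow(Add(-4, 1), -1), Add(-1, Mul(-1, 1, -8))))) = Add(-154, Mul(16, Mul(Rational(1, 7), 1, Pow(-3, -1), Add(-1, 8)))) = Add(-154, Mul(16, Mul(Rational(1, 7), 1, Rational(-1, 3), 7))) = Add(-154, Mul(16, Rational(-1, 3))) = Add(-154, Rational(-16, 3)) = Rational(-478, 3)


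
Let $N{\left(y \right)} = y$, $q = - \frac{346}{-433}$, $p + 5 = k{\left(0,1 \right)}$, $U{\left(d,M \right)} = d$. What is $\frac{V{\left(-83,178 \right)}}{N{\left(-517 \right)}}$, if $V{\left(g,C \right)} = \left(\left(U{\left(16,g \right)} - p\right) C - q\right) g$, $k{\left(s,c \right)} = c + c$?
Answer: $\frac{121516980}{223861} \approx 542.82$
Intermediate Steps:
$k{\left(s,c \right)} = 2 c$
$p = -3$ ($p = -5 + 2 \cdot 1 = -5 + 2 = -3$)
$q = \frac{346}{433}$ ($q = \left(-346\right) \left(- \frac{1}{433}\right) = \frac{346}{433} \approx 0.79908$)
$V{\left(g,C \right)} = g \left(- \frac{346}{433} + 19 C\right)$ ($V{\left(g,C \right)} = \left(\left(16 - -3\right) C - \frac{346}{433}\right) g = \left(\left(16 + 3\right) C - \frac{346}{433}\right) g = \left(19 C - \frac{346}{433}\right) g = \left(- \frac{346}{433} + 19 C\right) g = g \left(- \frac{346}{433} + 19 C\right)$)
$\frac{V{\left(-83,178 \right)}}{N{\left(-517 \right)}} = \frac{\frac{1}{433} \left(-83\right) \left(-346 + 8227 \cdot 178\right)}{-517} = \frac{1}{433} \left(-83\right) \left(-346 + 1464406\right) \left(- \frac{1}{517}\right) = \frac{1}{433} \left(-83\right) 1464060 \left(- \frac{1}{517}\right) = \left(- \frac{121516980}{433}\right) \left(- \frac{1}{517}\right) = \frac{121516980}{223861}$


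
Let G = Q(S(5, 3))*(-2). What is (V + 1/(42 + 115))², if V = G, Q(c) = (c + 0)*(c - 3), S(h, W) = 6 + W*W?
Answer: 3194397361/24649 ≈ 1.2960e+5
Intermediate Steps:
S(h, W) = 6 + W²
Q(c) = c*(-3 + c)
G = -360 (G = ((6 + 3²)*(-3 + (6 + 3²)))*(-2) = ((6 + 9)*(-3 + (6 + 9)))*(-2) = (15*(-3 + 15))*(-2) = (15*12)*(-2) = 180*(-2) = -360)
V = -360
(V + 1/(42 + 115))² = (-360 + 1/(42 + 115))² = (-360 + 1/157)² = (-56519/157)² = 3194397361/24649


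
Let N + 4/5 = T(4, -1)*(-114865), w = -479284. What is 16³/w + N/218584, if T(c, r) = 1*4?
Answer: -34548051583/16369345915 ≈ -2.1105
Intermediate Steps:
T(c, r) = 4
N = -2297304/5 (N = -⅘ + 4*(-114865) = -⅘ - 459460 = -2297304/5 ≈ -4.5946e+5)
16³/w + N/218584 = 16³/(-479284) - 2297304/5/218584 = 4096*(-1/479284) - 2297304/5*1/218584 = -1024/119821 - 287163/136615 = -34548051583/16369345915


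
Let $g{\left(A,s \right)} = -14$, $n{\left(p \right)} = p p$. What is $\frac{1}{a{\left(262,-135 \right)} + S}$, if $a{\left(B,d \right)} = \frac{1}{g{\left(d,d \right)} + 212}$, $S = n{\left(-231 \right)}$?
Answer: $\frac{198}{10565479} \approx 1.874 \cdot 10^{-5}$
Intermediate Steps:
$n{\left(p \right)} = p^{2}$
$S = 53361$ ($S = \left(-231\right)^{2} = 53361$)
$a{\left(B,d \right)} = \frac{1}{198}$ ($a{\left(B,d \right)} = \frac{1}{-14 + 212} = \frac{1}{198}$)
$\frac{1}{a{\left(262,-135 \right)} + S} = \frac{1}{\frac{1}{198} + 53361} = \frac{1}{\frac{10565479}{198}} = \frac{198}{10565479}$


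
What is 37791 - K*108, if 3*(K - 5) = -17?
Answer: 37863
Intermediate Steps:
K = -⅔ (K = 5 + (⅓)*(-17) = 5 - 17/3 = -⅔ ≈ -0.66667)
37791 - K*108 = 37791 - (-2)*108/3 = 37791 - 1*(-72) = 37791 + 72 = 37863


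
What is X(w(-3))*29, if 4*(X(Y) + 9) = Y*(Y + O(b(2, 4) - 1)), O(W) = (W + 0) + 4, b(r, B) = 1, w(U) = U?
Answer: -1131/4 ≈ -282.75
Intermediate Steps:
O(W) = 4 + W (O(W) = W + 4 = 4 + W)
X(Y) = -9 + Y*(4 + Y)/4 (X(Y) = -9 + (Y*(Y + (4 + (1 - 1))))/4 = -9 + (Y*(Y + (4 + 0)))/4 = -9 + (Y*(Y + 4))/4 = -9 + (Y*(4 + Y))/4 = -9 + Y*(4 + Y)/4)
X(w(-3))*29 = (-9 - 3 + (1/4)*(-3)**2)*29 = (-9 - 3 + (1/4)*9)*29 = (-9 - 3 + 9/4)*29 = -39/4*29 = -1131/4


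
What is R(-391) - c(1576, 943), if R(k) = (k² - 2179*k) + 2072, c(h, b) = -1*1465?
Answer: 1008407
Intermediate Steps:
c(h, b) = -1465
R(k) = 2072 + k² - 2179*k
R(-391) - c(1576, 943) = (2072 + (-391)² - 2179*(-391)) - 1*(-1465) = (2072 + 152881 + 851989) + 1465 = 1006942 + 1465 = 1008407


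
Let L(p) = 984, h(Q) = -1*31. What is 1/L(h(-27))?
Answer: 1/984 ≈ 0.0010163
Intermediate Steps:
h(Q) = -31
1/L(h(-27)) = 1/984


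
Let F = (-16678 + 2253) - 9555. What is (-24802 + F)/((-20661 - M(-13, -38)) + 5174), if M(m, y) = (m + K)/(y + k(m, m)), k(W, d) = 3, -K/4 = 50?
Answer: 853685/271129 ≈ 3.1486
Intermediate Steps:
K = -200 (K = -4*50 = -200)
F = -23980 (F = -14425 - 9555 = -23980)
M(m, y) = (-200 + m)/(3 + y) (M(m, y) = (m - 200)/(y + 3) = (-200 + m)/(3 + y))
(-24802 + F)/((-20661 - M(-13, -38)) + 5174) = (-24802 - 23980)/((-20661 - (-200 - 13)/(3 - 38)) + 5174) = -48782/((-20661 - (-213)/(-35)) + 5174) = -48782/((-20661 - (-1)*(-213)/35) + 5174) = -48782/((-20661 - 1*213/35) + 5174) = -48782/((-20661 - 213/35) + 5174) = -48782/(-723348/35 + 5174) = -48782/(-542258/35) = -48782*(-35/542258) = 853685/271129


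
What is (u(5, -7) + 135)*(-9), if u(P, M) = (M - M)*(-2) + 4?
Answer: -1251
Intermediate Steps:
u(P, M) = 4 (u(P, M) = 0*(-2) + 4 = 0 + 4 = 4)
(u(5, -7) + 135)*(-9) = (4 + 135)*(-9) = 139*(-9) = -1251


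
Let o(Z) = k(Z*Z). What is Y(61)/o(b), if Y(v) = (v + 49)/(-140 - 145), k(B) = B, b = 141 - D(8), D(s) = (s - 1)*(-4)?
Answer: -22/1627977 ≈ -1.3514e-5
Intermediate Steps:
D(s) = 4 - 4*s (D(s) = (-1 + s)*(-4) = 4 - 4*s)
b = 169 (b = 141 - (4 - 4*8) = 141 - (4 - 32) = 141 - 1*(-28) = 141 + 28 = 169)
Y(v) = -49/285 - v/285 (Y(v) = (49 + v)/(-285) = (49 + v)*(-1/285) = -49/285 - v/285)
o(Z) = Z² (o(Z) = Z*Z = Z²)
Y(61)/o(b) = (-49/285 - 1/285*61)/(169²) = (-49/285 - 61/285)/28561 = -22/57*1/28561 = -22/1627977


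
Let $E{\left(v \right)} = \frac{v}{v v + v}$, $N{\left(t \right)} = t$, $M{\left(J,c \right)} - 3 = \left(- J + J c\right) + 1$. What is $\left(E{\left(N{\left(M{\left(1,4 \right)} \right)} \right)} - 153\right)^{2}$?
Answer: $\frac{1495729}{64} \approx 23371.0$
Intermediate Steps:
$M{\left(J,c \right)} = 4 - J + J c$ ($M{\left(J,c \right)} = 3 + \left(\left(- J + J c\right) + 1\right) = 3 + \left(1 - J + J c\right) = 4 - J + J c$)
$E{\left(v \right)} = \frac{v}{v + v^{2}}$ ($E{\left(v \right)} = \frac{v}{v^{2} + v} = \frac{v}{v + v^{2}}$)
$\left(E{\left(N{\left(M{\left(1,4 \right)} \right)} \right)} - 153\right)^{2} = \left(\frac{1}{1 + \left(4 - 1 + 1 \cdot 4\right)} - 153\right)^{2} = \left(\frac{1}{1 + \left(4 - 1 + 4\right)} - 153\right)^{2} = \left(\frac{1}{1 + 7} - 153\right)^{2} = \left(\frac{1}{8} - 153\right)^{2} = \left(- \frac{1223}{8}\right)^{2} = \frac{1495729}{64}$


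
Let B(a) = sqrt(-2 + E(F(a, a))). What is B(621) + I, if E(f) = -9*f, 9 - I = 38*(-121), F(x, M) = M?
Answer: 4607 + I*sqrt(5591) ≈ 4607.0 + 74.773*I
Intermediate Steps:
I = 4607 (I = 9 - 38*(-121) = 9 - 1*(-4598) = 9 + 4598 = 4607)
B(a) = sqrt(-2 - 9*a)
B(621) + I = sqrt(-2 - 9*621) + 4607 = sqrt(-2 - 5589) + 4607 = sqrt(-5591) + 4607 = I*sqrt(5591) + 4607 = 4607 + I*sqrt(5591)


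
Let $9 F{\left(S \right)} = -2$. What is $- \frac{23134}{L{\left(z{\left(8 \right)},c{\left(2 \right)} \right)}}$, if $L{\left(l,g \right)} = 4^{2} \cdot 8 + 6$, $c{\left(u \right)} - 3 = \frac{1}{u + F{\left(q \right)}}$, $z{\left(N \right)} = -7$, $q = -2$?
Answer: $- \frac{11567}{67} \approx -172.64$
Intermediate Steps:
$F{\left(S \right)} = - \frac{2}{9}$ ($F{\left(S \right)} = \frac{1}{9} \left(-2\right) = - \frac{2}{9}$)
$c{\left(u \right)} = 3 + \frac{1}{- \frac{2}{9} + u}$ ($c{\left(u \right)} = 3 + \frac{1}{u - \frac{2}{9}} = 3 + \frac{1}{- \frac{2}{9} + u}$)
$L{\left(l,g \right)} = 134$ ($L{\left(l,g \right)} = 16 \cdot 8 + 6 = 128 + 6 = 134$)
$- \frac{23134}{L{\left(z{\left(8 \right)},c{\left(2 \right)} \right)}} = - \frac{23134}{134} = \left(-23134\right) \frac{1}{134} = - \frac{11567}{67}$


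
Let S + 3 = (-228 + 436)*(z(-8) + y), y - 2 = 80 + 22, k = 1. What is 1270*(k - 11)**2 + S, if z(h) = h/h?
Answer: 148837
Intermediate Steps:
z(h) = 1
y = 104 (y = 2 + (80 + 22) = 2 + 102 = 104)
S = 21837 (S = -3 + (-228 + 436)*(1 + 104) = -3 + 208*105 = -3 + 21840 = 21837)
1270*(k - 11)**2 + S = 1270*(1 - 11)**2 + 21837 = 1270*(-10)**2 + 21837 = 1270*100 + 21837 = 127000 + 21837 = 148837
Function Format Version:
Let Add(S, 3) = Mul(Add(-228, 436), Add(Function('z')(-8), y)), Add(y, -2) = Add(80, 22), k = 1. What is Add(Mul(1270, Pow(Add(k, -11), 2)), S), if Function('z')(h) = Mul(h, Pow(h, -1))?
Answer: 148837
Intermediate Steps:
Function('z')(h) = 1
y = 104 (y = Add(2, Add(80, 22)) = Add(2, 102) = 104)
S = 21837 (S = Add(-3, Mul(Add(-228, 436), Add(1, 104))) = Add(-3, Mul(208, 105)) = Add(-3, 21840) = 21837)
Add(Mul(1270, Pow(Add(k, -11), 2)), S) = Add(Mul(1270, Pow(Add(1, -11), 2)), 21837) = Add(Mul(1270, Pow(-10, 2)), 21837) = Add(Mul(1270, 100), 21837) = Add(127000, 21837) = 148837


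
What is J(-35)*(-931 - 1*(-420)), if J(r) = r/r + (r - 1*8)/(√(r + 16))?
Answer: -511 - 21973*I*√19/19 ≈ -511.0 - 5041.0*I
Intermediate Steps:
J(r) = 1 + (-8 + r)/√(16 + r) (J(r) = 1 + (r - 8)/(√(16 + r)) = 1 + (-8 + r)/√(16 + r))
J(-35)*(-931 - 1*(-420)) = ((-8 - 35 + √(16 - 35))/√(16 - 35))*(-931 - 1*(-420)) = ((-8 - 35 + √(-19))/√(-19))*(-931 + 420) = ((-I*√19/19)*(-8 - 35 + I*√19))*(-511) = ((-I*√19/19)*(-43 + I*√19))*(-511) = -I*√19*(-43 + I*√19)/19*(-511) = 511*I*√19*(-43 + I*√19)/19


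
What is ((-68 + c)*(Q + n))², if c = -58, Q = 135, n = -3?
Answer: 276623424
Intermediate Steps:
((-68 + c)*(Q + n))² = ((-68 - 58)*(135 - 3))² = (-126*132)² = (-16632)² = 276623424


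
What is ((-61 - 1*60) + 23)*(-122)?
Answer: 11956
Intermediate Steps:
((-61 - 1*60) + 23)*(-122) = ((-61 - 60) + 23)*(-122) = (-121 + 23)*(-122) = -98*(-122) = 11956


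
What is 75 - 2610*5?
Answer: -12975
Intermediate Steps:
75 - 2610*5 = 75 - 87*150 = 75 - 13050 = -12975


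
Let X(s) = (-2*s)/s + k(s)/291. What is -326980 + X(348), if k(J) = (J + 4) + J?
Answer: -95151062/291 ≈ -3.2698e+5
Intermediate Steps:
k(J) = 4 + 2*J (k(J) = (4 + J) + J = 4 + 2*J)
X(s) = -578/291 + 2*s/291 (X(s) = (-2*s)/s + (4 + 2*s)/291 = -2 + (4 + 2*s)*(1/291) = -2 + (4/291 + 2*s/291) = -578/291 + 2*s/291)
-326980 + X(348) = -326980 + (-578/291 + (2/291)*348) = -326980 + (-578/291 + 232/97) = -326980 + 118/291 = -95151062/291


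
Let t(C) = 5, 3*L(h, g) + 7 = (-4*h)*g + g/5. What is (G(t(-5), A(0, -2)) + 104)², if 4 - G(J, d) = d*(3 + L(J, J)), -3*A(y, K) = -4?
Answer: 1849600/81 ≈ 22835.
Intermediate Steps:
L(h, g) = -7/3 + g/15 - 4*g*h/3 (L(h, g) = -7/3 + ((-4*h)*g + g/5)/3 = -7/3 + (-4*g*h + g*(⅕))/3 = -7/3 + (-4*g*h + g/5)/3 = -7/3 + (g/5 - 4*g*h)/3 = -7/3 + (g/15 - 4*g*h/3) = -7/3 + g/15 - 4*g*h/3)
A(y, K) = 4/3 (A(y, K) = -⅓*(-4) = 4/3)
G(J, d) = 4 - d*(⅔ - 4*J²/3 + J/15) (G(J, d) = 4 - d*(3 + (-7/3 + J/15 - 4*J*J/3)) = 4 - d*(3 + (-7/3 + J/15 - 4*J²/3)) = 4 - d*(3 + (-7/3 - 4*J²/3 + J/15)) = 4 - d*(⅔ - 4*J²/3 + J/15))
(G(t(-5), A(0, -2)) + 104)² = ((4 - 3*4/3 + (1/15)*(4/3)*(35 - 1*5 + 20*5²)) + 104)² = ((4 - 4 + (1/15)*(4/3)*(35 - 5 + 20*25)) + 104)² = ((4 - 4 + (1/15)*(4/3)*(35 - 5 + 500)) + 104)² = ((4 - 4 + (1/15)*(4/3)*530) + 104)² = ((4 - 4 + 424/9) + 104)² = (424/9 + 104)² = (1360/9)² = 1849600/81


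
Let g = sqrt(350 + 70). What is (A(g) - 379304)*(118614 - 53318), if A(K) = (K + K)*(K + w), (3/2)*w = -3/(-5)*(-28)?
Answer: -24712185344 - 14626304*sqrt(105)/5 ≈ -2.4742e+10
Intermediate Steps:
g = 2*sqrt(105) (g = sqrt(420) = 2*sqrt(105) ≈ 20.494)
w = -56/5 (w = 2*(-3/(-5)*(-28))/3 = 2*(-3*(-1/5)*(-28))/3 = 2*((3/5)*(-28))/3 = (2/3)*(-84/5) = -56/5 ≈ -11.200)
A(K) = 2*K*(-56/5 + K) (A(K) = (K + K)*(K - 56/5) = (2*K)*(-56/5 + K) = 2*K*(-56/5 + K))
(A(g) - 379304)*(118614 - 53318) = (2*(2*sqrt(105))*(-56 + 5*(2*sqrt(105)))/5 - 379304)*(118614 - 53318) = (2*(2*sqrt(105))*(-56 + 10*sqrt(105))/5 - 379304)*65296 = (4*sqrt(105)*(-56 + 10*sqrt(105))/5 - 379304)*65296 = (-379304 + 4*sqrt(105)*(-56 + 10*sqrt(105))/5)*65296 = -24767033984 + 261184*sqrt(105)*(-56 + 10*sqrt(105))/5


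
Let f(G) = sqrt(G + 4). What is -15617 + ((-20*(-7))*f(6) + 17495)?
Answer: 1878 + 140*sqrt(10) ≈ 2320.7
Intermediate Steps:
f(G) = sqrt(4 + G)
-15617 + ((-20*(-7))*f(6) + 17495) = -15617 + ((-20*(-7))*sqrt(4 + 6) + 17495) = -15617 + (140*sqrt(10) + 17495) = -15617 + (17495 + 140*sqrt(10)) = 1878 + 140*sqrt(10)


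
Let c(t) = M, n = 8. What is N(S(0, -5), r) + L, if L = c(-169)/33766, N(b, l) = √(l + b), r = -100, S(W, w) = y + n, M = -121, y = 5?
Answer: -121/33766 + I*√87 ≈ -0.0035835 + 9.3274*I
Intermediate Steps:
S(W, w) = 13 (S(W, w) = 5 + 8 = 13)
c(t) = -121
N(b, l) = √(b + l)
L = -121/33766 ≈ -0.0035835
N(S(0, -5), r) + L = √(13 - 100) - 121/33766 = √(-87) - 121/33766 = I*√87 - 121/33766 = -121/33766 + I*√87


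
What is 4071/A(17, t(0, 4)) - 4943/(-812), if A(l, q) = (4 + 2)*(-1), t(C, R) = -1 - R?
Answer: -545999/812 ≈ -672.41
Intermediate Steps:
A(l, q) = -6 (A(l, q) = 6*(-1) = -6)
4071/A(17, t(0, 4)) - 4943/(-812) = 4071/(-6) - 4943/(-812) = 4071*(-⅙) - 4943*(-1/812) = -1357/2 + 4943/812 = -545999/812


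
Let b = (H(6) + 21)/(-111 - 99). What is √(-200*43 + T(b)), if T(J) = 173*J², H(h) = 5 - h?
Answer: 2*I*√947977/21 ≈ 92.728*I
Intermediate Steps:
b = -2/21 (b = ((5 - 1*6) + 21)/(-111 - 99) = ((5 - 6) + 21)/(-210) = (-1 + 21)*(-1/210) = 20*(-1/210) = -2/21 ≈ -0.095238)
√(-200*43 + T(b)) = √(-200*43 + 173*(-2/21)²) = √(-8600 + 173*(4/441)) = √(-8600 + 692/441) = √(-3791908/441) = 2*I*√947977/21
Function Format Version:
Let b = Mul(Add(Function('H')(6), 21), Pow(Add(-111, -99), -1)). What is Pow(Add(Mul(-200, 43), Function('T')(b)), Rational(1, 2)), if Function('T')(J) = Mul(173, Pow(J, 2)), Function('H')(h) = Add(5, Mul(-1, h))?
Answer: Mul(Rational(2, 21), I, Pow(947977, Rational(1, 2))) ≈ Mul(92.728, I)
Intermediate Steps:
b = Rational(-2, 21) (b = Mul(Add(Add(5, Mul(-1, 6)), 21), Pow(Add(-111, -99), -1)) = Mul(Add(Add(5, -6), 21), Pow(-210, -1)) = Mul(Add(-1, 21), Rational(-1, 210)) = Mul(20, Rational(-1, 210)) = Rational(-2, 21) ≈ -0.095238)
Pow(Add(Mul(-200, 43), Function('T')(b)), Rational(1, 2)) = Pow(Add(Mul(-200, 43), Mul(173, Pow(Rational(-2, 21), 2))), Rational(1, 2)) = Pow(Add(-8600, Mul(173, Rational(4, 441))), Rational(1, 2)) = Pow(Add(-8600, Rational(692, 441)), Rational(1, 2)) = Pow(Rational(-3791908, 441), Rational(1, 2)) = Mul(Rational(2, 21), I, Pow(947977, Rational(1, 2)))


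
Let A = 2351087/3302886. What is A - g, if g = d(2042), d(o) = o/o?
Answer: -951799/3302886 ≈ -0.28817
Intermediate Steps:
A = 2351087/3302886 (A = 2351087*(1/3302886) = 2351087/3302886 ≈ 0.71183)
d(o) = 1
g = 1
A - g = 2351087/3302886 - 1*1 = 2351087/3302886 - 1 = -951799/3302886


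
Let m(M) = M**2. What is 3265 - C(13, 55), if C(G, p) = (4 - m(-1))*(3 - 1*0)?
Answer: 3256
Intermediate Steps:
C(G, p) = 9 (C(G, p) = (4 - 1*(-1)**2)*(3 - 1*0) = (4 - 1*1)*(3 + 0) = (4 - 1)*3 = 3*3 = 9)
3265 - C(13, 55) = 3265 - 1*9 = 3265 - 9 = 3256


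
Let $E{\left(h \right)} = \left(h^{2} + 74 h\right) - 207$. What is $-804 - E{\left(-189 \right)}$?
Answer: $-22332$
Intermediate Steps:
$E{\left(h \right)} = -207 + h^{2} + 74 h$
$-804 - E{\left(-189 \right)} = -804 - \left(-207 + \left(-189\right)^{2} + 74 \left(-189\right)\right) = -804 - \left(-207 + 35721 - 13986\right) = -804 - 21528 = -22332$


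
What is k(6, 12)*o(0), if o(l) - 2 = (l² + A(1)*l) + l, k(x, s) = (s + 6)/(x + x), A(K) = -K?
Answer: 3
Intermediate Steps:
k(x, s) = (6 + s)/(2*x) (k(x, s) = (6 + s)/((2*x)) = (6 + s)*(1/(2*x)) = (6 + s)/(2*x))
o(l) = 2 + l² (o(l) = 2 + ((l² + (-1*1)*l) + l) = 2 + ((l² - l) + l) = 2 + l²)
k(6, 12)*o(0) = ((½)*(6 + 12)/6)*(2 + 0²) = ((½)*(⅙)*18)*(2 + 0) = (3/2)*2 = 3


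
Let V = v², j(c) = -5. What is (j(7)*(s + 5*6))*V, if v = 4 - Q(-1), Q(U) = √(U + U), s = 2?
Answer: -2240 + 1280*I*√2 ≈ -2240.0 + 1810.2*I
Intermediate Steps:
Q(U) = √2*√U (Q(U) = √(2*U) = √2*√U)
v = 4 - I*√2 (v = 4 - √2*√(-1) = 4 - √2*I = 4 - I*√2 ≈ 4.0 - 1.4142*I)
V = (4 - I*√2)² ≈ 14.0 - 11.314*I
(j(7)*(s + 5*6))*V = (-5*(2 + 5*6))*(4 - I*√2)² = (-5*(2 + 30))*(4 - I*√2)² = (-5*32)*(4 - I*√2)² = -160*(4 - I*√2)²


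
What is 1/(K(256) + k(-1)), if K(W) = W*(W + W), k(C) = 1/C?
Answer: 1/131071 ≈ 7.6295e-6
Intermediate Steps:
K(W) = 2*W² (K(W) = W*(2*W) = 2*W²)
1/(K(256) + k(-1)) = 1/(2*256² + 1/(-1)) = 1/(2*65536 - 1) = 1/(131072 - 1) = 1/131071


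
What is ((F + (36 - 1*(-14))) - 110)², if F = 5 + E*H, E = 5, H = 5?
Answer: 900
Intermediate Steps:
F = 30 (F = 5 + 5*5 = 5 + 25 = 30)
((F + (36 - 1*(-14))) - 110)² = ((30 + (36 - 1*(-14))) - 110)² = ((30 + (36 + 14)) - 110)² = ((30 + 50) - 110)² = (80 - 110)² = (-30)² = 900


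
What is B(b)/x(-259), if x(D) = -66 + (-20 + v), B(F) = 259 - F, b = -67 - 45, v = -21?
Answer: -371/107 ≈ -3.4673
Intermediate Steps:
b = -112
x(D) = -107 (x(D) = -66 + (-20 - 21) = -66 - 41 = -107)
B(b)/x(-259) = (259 - 1*(-112))/(-107) = (259 + 112)*(-1/107) = 371*(-1/107) = -371/107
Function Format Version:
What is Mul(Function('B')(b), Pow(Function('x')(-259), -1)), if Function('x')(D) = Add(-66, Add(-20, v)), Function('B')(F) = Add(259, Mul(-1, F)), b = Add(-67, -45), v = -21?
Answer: Rational(-371, 107) ≈ -3.4673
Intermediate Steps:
b = -112
Function('x')(D) = -107 (Function('x')(D) = Add(-66, Add(-20, -21)) = Add(-66, -41) = -107)
Mul(Function('B')(b), Pow(Function('x')(-259), -1)) = Mul(Add(259, Mul(-1, -112)), Pow(-107, -1)) = Mul(Add(259, 112), Rational(-1, 107)) = Mul(371, Rational(-1, 107)) = Rational(-371, 107)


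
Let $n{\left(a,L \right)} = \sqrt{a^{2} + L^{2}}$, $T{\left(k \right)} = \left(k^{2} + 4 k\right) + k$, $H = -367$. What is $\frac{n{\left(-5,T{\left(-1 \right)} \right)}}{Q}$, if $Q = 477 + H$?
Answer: $\frac{\sqrt{41}}{110} \approx 0.05821$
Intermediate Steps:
$T{\left(k \right)} = k^{2} + 5 k$
$Q = 110$ ($Q = 477 - 367 = 110$)
$n{\left(a,L \right)} = \sqrt{L^{2} + a^{2}}$
$\frac{n{\left(-5,T{\left(-1 \right)} \right)}}{Q} = \frac{\sqrt{\left(- (5 - 1)\right)^{2} + \left(-5\right)^{2}}}{110} = \sqrt{\left(\left(-1\right) 4\right)^{2} + 25} \cdot \frac{1}{110} = \sqrt{\left(-4\right)^{2} + 25} \cdot \frac{1}{110} = \sqrt{16 + 25} \cdot \frac{1}{110} = \sqrt{41} \cdot \frac{1}{110} = \frac{\sqrt{41}}{110}$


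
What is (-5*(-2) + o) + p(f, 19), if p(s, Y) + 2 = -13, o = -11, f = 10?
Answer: -16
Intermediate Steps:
p(s, Y) = -15 (p(s, Y) = -2 - 13 = -15)
(-5*(-2) + o) + p(f, 19) = (-5*(-2) - 11) - 15 = (10 - 11) - 15 = -1 - 15 = -16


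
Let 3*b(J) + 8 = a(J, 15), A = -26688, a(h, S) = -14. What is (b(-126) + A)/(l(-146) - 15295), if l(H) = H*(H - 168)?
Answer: -80086/91647 ≈ -0.87385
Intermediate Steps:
l(H) = H*(-168 + H)
b(J) = -22/3 (b(J) = -8/3 + (⅓)*(-14) = -8/3 - 14/3 = -22/3)
(b(-126) + A)/(l(-146) - 15295) = (-22/3 - 26688)/(-146*(-168 - 146) - 15295) = -80086/(3*(-146*(-314) - 15295)) = -80086/(3*(45844 - 15295)) = -80086/3/30549 = -80086/3*1/30549 = -80086/91647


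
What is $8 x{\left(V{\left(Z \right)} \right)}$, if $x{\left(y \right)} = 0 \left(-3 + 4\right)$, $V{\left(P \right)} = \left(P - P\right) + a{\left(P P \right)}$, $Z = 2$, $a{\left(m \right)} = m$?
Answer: $0$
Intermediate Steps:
$V{\left(P \right)} = P^{2}$ ($V{\left(P \right)} = \left(P - P\right) + P P = 0 + P^{2} = P^{2}$)
$x{\left(y \right)} = 0$ ($x{\left(y \right)} = 0 \cdot 1 = 0$)
$8 x{\left(V{\left(Z \right)} \right)} = 8 \cdot 0 = 0$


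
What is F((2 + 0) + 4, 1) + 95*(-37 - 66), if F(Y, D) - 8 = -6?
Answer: -9783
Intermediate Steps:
F(Y, D) = 2 (F(Y, D) = 8 - 6 = 2)
F((2 + 0) + 4, 1) + 95*(-37 - 66) = 2 + 95*(-37 - 66) = 2 + 95*(-103) = 2 - 9785 = -9783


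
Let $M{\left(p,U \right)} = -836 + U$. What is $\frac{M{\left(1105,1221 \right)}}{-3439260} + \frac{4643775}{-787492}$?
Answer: $- \frac{36298756343}{6155431218} \approx -5.897$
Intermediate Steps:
$\frac{M{\left(1105,1221 \right)}}{-3439260} + \frac{4643775}{-787492} = \frac{-836 + 1221}{-3439260} + \frac{4643775}{-787492} = 385 \left(- \frac{1}{3439260}\right) + 4643775 \left(- \frac{1}{787492}\right) = - \frac{7}{62532} - \frac{4643775}{787492} = - \frac{36298756343}{6155431218}$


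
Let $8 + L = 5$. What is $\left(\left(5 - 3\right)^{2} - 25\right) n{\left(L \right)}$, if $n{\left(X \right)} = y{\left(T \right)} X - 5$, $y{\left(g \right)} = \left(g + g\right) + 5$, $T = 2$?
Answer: $672$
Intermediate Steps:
$L = -3$ ($L = -8 + 5 = -3$)
$y{\left(g \right)} = 5 + 2 g$ ($y{\left(g \right)} = 2 g + 5 = 5 + 2 g$)
$n{\left(X \right)} = -5 + 9 X$ ($n{\left(X \right)} = \left(5 + 2 \cdot 2\right) X - 5 = \left(5 + 4\right) X - 5 = 9 X - 5 = -5 + 9 X$)
$\left(\left(5 - 3\right)^{2} - 25\right) n{\left(L \right)} = \left(\left(5 - 3\right)^{2} - 25\right) \left(-5 + 9 \left(-3\right)\right) = \left(2^{2} - 25\right) \left(-5 - 27\right) = \left(4 - 25\right) \left(-32\right) = \left(-21\right) \left(-32\right) = 672$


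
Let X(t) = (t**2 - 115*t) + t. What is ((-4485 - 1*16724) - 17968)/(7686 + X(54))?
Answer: -4353/494 ≈ -8.8117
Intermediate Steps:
X(t) = t**2 - 114*t
((-4485 - 1*16724) - 17968)/(7686 + X(54)) = ((-4485 - 1*16724) - 17968)/(7686 + 54*(-114 + 54)) = ((-4485 - 16724) - 17968)/(7686 + 54*(-60)) = (-21209 - 17968)/(7686 - 3240) = -39177/4446 = -39177*1/4446 = -4353/494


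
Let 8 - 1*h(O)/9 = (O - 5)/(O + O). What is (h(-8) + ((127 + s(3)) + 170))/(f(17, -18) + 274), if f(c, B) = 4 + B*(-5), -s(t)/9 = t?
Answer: 5355/5888 ≈ 0.90948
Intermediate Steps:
s(t) = -9*t
f(c, B) = 4 - 5*B
h(O) = 72 - 9*(-5 + O)/(2*O) (h(O) = 72 - 9*(O - 5)/(O + O) = 72 - 9*(-5 + O)/(2*O))
(h(-8) + ((127 + s(3)) + 170))/(f(17, -18) + 274) = ((45/2)*(1 + 3*(-8))/(-8) + ((127 - 9*3) + 170))/((4 - 5*(-18)) + 274) = ((45/2)*(-⅛)*(1 - 24) + ((127 - 27) + 170))/((4 + 90) + 274) = ((45/2)*(-⅛)*(-23) + (100 + 170))/(94 + 274) = (1035/16 + 270)/368 = (5355/16)*(1/368) = 5355/5888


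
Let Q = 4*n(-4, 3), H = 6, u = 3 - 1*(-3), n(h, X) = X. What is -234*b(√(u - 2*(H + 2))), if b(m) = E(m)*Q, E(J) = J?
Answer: -2808*I*√10 ≈ -8879.7*I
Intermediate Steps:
u = 6 (u = 3 + 3 = 6)
Q = 12 (Q = 4*3 = 12)
b(m) = 12*m (b(m) = m*12 = 12*m)
-234*b(√(u - 2*(H + 2))) = -2808*√(6 - 2*(6 + 2)) = -2808*√(6 - 2*8) = -2808*√(6 - 16) = -2808*√(-10) = -2808*I*√10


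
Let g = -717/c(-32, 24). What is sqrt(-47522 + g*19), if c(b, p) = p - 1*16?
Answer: I*sqrt(787598)/4 ≈ 221.87*I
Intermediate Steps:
c(b, p) = -16 + p (c(b, p) = p - 16 = -16 + p)
g = -717/8 (g = -717/(-16 + 24) = -717/8 ≈ -89.625)
sqrt(-47522 + g*19) = sqrt(-47522 - 717/8*19) = sqrt(-47522 - 13623/8) = sqrt(-393799/8) = I*sqrt(787598)/4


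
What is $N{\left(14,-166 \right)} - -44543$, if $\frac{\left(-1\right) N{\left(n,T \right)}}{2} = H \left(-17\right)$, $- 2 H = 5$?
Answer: $44458$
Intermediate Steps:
$H = - \frac{5}{2}$ ($H = \left(- \frac{1}{2}\right) 5 = - \frac{5}{2} \approx -2.5$)
$N{\left(n,T \right)} = -85$ ($N{\left(n,T \right)} = - 2 \left(\left(- \frac{5}{2}\right) \left(-17\right)\right) = \left(-2\right) \frac{85}{2} = -85$)
$N{\left(14,-166 \right)} - -44543 = -85 - -44543 = -85 + 44543 = 44458$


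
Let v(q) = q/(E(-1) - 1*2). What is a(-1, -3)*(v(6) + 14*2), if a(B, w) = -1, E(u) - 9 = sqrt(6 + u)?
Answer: -637/22 + 3*sqrt(5)/22 ≈ -28.650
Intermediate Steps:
E(u) = 9 + sqrt(6 + u)
v(q) = q/(7 + sqrt(5)) (v(q) = q/((9 + sqrt(6 - 1)) - 1*2) = q/((9 + sqrt(5)) - 2) = q/(7 + sqrt(5)))
a(-1, -3)*(v(6) + 14*2) = -(((7/44)*6 - 1/44*6*sqrt(5)) + 14*2) = -((21/22 - 3*sqrt(5)/22) + 28) = -(637/22 - 3*sqrt(5)/22) = -637/22 + 3*sqrt(5)/22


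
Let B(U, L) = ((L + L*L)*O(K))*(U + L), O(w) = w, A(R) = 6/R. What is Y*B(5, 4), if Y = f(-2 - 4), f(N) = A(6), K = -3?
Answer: -540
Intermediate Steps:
f(N) = 1 (f(N) = 6/6 = 6*(1/6) = 1)
Y = 1
B(U, L) = (L + U)*(-3*L - 3*L**2) (B(U, L) = ((L + L*L)*(-3))*(U + L) = ((L + L**2)*(-3))*(L + U) = (-3*L - 3*L**2)*(L + U) = (L + U)*(-3*L - 3*L**2))
Y*B(5, 4) = 1*(-3*4*(4 + 5 + 4**2 + 4*5)) = 1*(-3*4*(4 + 5 + 16 + 20)) = 1*(-3*4*45) = 1*(-540) = -540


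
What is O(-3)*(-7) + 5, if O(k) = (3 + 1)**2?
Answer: -107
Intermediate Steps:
O(k) = 16 (O(k) = 4**2 = 16)
O(-3)*(-7) + 5 = 16*(-7) + 5 = -112 + 5 = -107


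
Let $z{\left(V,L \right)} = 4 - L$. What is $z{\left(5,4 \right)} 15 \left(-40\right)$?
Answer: $0$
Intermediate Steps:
$z{\left(5,4 \right)} 15 \left(-40\right) = \left(4 - 4\right) 15 \left(-40\right) = 0 \cdot 15 \left(-40\right) = 0 \left(-40\right) = 0$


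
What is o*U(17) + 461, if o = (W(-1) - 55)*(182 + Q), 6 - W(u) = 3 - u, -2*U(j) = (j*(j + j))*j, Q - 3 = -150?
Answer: 9114076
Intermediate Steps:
Q = -147 (Q = 3 - 150 = -147)
U(j) = -j³ (U(j) = -j*(j + j)*j/2 = -j*(2*j)*j/2 = -2*j²*j/2 = -j³)
W(u) = 3 + u (W(u) = 6 - (3 - u) = 6 + (-3 + u) = 3 + u)
o = -1855 (o = ((3 - 1) - 55)*(182 - 147) = (2 - 55)*35 = -53*35 = -1855)
o*U(17) + 461 = -(-1855)*17³ + 461 = -(-1855)*4913 + 461 = -1855*(-4913) + 461 = 9113615 + 461 = 9114076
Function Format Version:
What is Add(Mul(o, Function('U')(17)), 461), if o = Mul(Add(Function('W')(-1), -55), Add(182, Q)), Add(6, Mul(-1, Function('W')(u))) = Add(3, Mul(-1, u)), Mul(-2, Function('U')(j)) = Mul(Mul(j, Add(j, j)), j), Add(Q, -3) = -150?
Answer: 9114076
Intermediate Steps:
Q = -147 (Q = Add(3, -150) = -147)
Function('U')(j) = Mul(-1, Pow(j, 3)) (Function('U')(j) = Mul(Rational(-1, 2), Mul(Mul(j, Add(j, j)), j)) = Mul(Rational(-1, 2), Mul(Mul(j, Mul(2, j)), j)) = Mul(Rational(-1, 2), Mul(Mul(2, Pow(j, 2)), j)) = Mul(Rational(-1, 2), Mul(2, Pow(j, 3))) = Mul(-1, Pow(j, 3)))
Function('W')(u) = Add(3, u) (Function('W')(u) = Add(6, Mul(-1, Add(3, Mul(-1, u)))) = Add(6, Add(-3, u)) = Add(3, u))
o = -1855 (o = Mul(Add(Add(3, -1), -55), Add(182, -147)) = Mul(Add(2, -55), 35) = Mul(-53, 35) = -1855)
Add(Mul(o, Function('U')(17)), 461) = Add(Mul(-1855, Mul(-1, Pow(17, 3))), 461) = Add(Mul(-1855, Mul(-1, 4913)), 461) = Add(Mul(-1855, -4913), 461) = Add(9113615, 461) = 9114076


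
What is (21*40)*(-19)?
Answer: -15960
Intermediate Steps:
(21*40)*(-19) = 840*(-19) = -15960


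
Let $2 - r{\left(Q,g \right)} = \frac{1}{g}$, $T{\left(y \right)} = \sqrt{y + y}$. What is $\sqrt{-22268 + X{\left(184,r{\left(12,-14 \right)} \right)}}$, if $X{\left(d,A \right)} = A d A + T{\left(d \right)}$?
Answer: $\frac{\sqrt{-1052446 + 196 \sqrt{23}}}{7} \approx 146.49 i$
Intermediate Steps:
$T{\left(y \right)} = \sqrt{2} \sqrt{y}$ ($T{\left(y \right)} = \sqrt{2 y} = \sqrt{2} \sqrt{y}$)
$r{\left(Q,g \right)} = 2 - \frac{1}{g}$
$X{\left(d,A \right)} = d A^{2} + \sqrt{2} \sqrt{d}$ ($X{\left(d,A \right)} = A d A + \sqrt{2} \sqrt{d} = d A^{2} + \sqrt{2} \sqrt{d}$)
$\sqrt{-22268 + X{\left(184,r{\left(12,-14 \right)} \right)}} = \sqrt{-22268 + \left(184 \left(2 - \frac{1}{-14}\right)^{2} + \sqrt{2} \sqrt{184}\right)} = \sqrt{-22268 + \left(184 \left(2 - - \frac{1}{14}\right)^{2} + \sqrt{2} \cdot 2 \sqrt{46}\right)} = \sqrt{-22268 + \left(184 \left(2 + \frac{1}{14}\right)^{2} + 4 \sqrt{23}\right)} = \sqrt{-22268 + \left(184 \left(\frac{29}{14}\right)^{2} + 4 \sqrt{23}\right)} = \sqrt{-22268 + \left(184 \cdot \frac{841}{196} + 4 \sqrt{23}\right)} = \sqrt{-22268 + \left(\frac{38686}{49} + 4 \sqrt{23}\right)} = \sqrt{- \frac{1052446}{49} + 4 \sqrt{23}}$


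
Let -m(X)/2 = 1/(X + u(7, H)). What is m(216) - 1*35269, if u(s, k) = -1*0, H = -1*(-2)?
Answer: -3809053/108 ≈ -35269.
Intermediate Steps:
H = 2
u(s, k) = 0
m(X) = -2/X (m(X) = -2/(X + 0) = -2/X)
m(216) - 1*35269 = -2/216 - 1*35269 = -2*1/216 - 35269 = -1/108 - 35269 = -3809053/108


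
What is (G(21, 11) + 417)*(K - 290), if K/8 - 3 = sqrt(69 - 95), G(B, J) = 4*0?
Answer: -110922 + 3336*I*sqrt(26) ≈ -1.1092e+5 + 17010.0*I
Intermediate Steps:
G(B, J) = 0
K = 24 + 8*I*sqrt(26) (K = 24 + 8*sqrt(69 - 95) = 24 + 8*sqrt(-26) = 24 + 8*(I*sqrt(26)) = 24 + 8*I*sqrt(26) ≈ 24.0 + 40.792*I)
(G(21, 11) + 417)*(K - 290) = (0 + 417)*((24 + 8*I*sqrt(26)) - 290) = 417*(-266 + 8*I*sqrt(26)) = -110922 + 3336*I*sqrt(26)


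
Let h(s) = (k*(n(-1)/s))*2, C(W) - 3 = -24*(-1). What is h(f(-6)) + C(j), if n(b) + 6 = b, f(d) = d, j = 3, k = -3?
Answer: 20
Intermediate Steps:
n(b) = -6 + b
C(W) = 27 (C(W) = 3 - 24*(-1) = 3 + 24 = 27)
h(s) = 42/s (h(s) = -3*(-6 - 1)/s*2 = -(-21)/s*2 = (21/s)*2 = 42/s)
h(f(-6)) + C(j) = 42/(-6) + 27 = 42*(-⅙) + 27 = -7 + 27 = 20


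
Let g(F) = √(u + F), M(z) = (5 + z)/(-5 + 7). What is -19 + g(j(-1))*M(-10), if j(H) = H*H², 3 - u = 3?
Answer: -19 - 5*I/2 ≈ -19.0 - 2.5*I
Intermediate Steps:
u = 0 (u = 3 - 1*3 = 3 - 3 = 0)
M(z) = 5/2 + z/2 (M(z) = (5 + z)/2 = (5 + z)*(½) = 5/2 + z/2)
j(H) = H³
g(F) = √F (g(F) = √(0 + F) = √F)
-19 + g(j(-1))*M(-10) = -19 + √((-1)³)*(5/2 + (½)*(-10)) = -19 + √(-1)*(5/2 - 5) = -19 + I*(-5/2) = -19 - 5*I/2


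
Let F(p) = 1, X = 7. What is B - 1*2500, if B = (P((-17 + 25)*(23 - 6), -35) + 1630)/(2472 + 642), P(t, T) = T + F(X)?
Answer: -1297234/519 ≈ -2499.5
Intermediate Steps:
P(t, T) = 1 + T (P(t, T) = T + 1 = 1 + T)
B = 266/519 (B = ((1 - 35) + 1630)/(2472 + 642) = (-34 + 1630)/3114 = 1596*(1/3114) = 266/519 ≈ 0.51252)
B - 1*2500 = 266/519 - 1*2500 = 266/519 - 2500 = -1297234/519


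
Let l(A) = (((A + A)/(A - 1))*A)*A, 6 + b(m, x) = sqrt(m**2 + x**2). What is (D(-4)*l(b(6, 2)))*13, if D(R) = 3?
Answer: 16432/3 - 5200*sqrt(10)/3 ≈ -3.9479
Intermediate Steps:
b(m, x) = -6 + sqrt(m**2 + x**2)
l(A) = 2*A**3/(-1 + A) (l(A) = (((2*A)/(-1 + A))*A)*A = ((2*A/(-1 + A))*A)*A = (2*A**2/(-1 + A))*A = 2*A**3/(-1 + A))
(D(-4)*l(b(6, 2)))*13 = (3*(2*(-6 + sqrt(6**2 + 2**2))**3/(-1 + (-6 + sqrt(6**2 + 2**2)))))*13 = (3*(2*(-6 + sqrt(36 + 4))**3/(-1 + (-6 + sqrt(36 + 4)))))*13 = (3*(2*(-6 + sqrt(40))**3/(-1 + (-6 + sqrt(40)))))*13 = (3*(2*(-6 + 2*sqrt(10))**3/(-1 + (-6 + 2*sqrt(10)))))*13 = (3*(2*(-6 + 2*sqrt(10))**3/(-7 + 2*sqrt(10))))*13 = (6*(-6 + 2*sqrt(10))**3/(-7 + 2*sqrt(10)))*13 = 78*(-6 + 2*sqrt(10))**3/(-7 + 2*sqrt(10))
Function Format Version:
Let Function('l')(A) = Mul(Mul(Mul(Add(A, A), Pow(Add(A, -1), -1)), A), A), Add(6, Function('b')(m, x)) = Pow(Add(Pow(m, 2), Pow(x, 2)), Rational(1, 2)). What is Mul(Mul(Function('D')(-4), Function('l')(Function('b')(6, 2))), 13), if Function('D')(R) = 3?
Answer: Add(Rational(16432, 3), Mul(Rational(-5200, 3), Pow(10, Rational(1, 2)))) ≈ -3.9479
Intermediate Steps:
Function('b')(m, x) = Add(-6, Pow(Add(Pow(m, 2), Pow(x, 2)), Rational(1, 2)))
Function('l')(A) = Mul(2, Pow(A, 3), Pow(Add(-1, A), -1)) (Function('l')(A) = Mul(Mul(Mul(Mul(2, A), Pow(Add(-1, A), -1)), A), A) = Mul(Mul(Mul(2, A, Pow(Add(-1, A), -1)), A), A) = Mul(Mul(2, Pow(A, 2), Pow(Add(-1, A), -1)), A) = Mul(2, Pow(A, 3), Pow(Add(-1, A), -1)))
Mul(Mul(Function('D')(-4), Function('l')(Function('b')(6, 2))), 13) = Mul(Mul(3, Mul(2, Pow(Add(-6, Pow(Add(Pow(6, 2), Pow(2, 2)), Rational(1, 2))), 3), Pow(Add(-1, Add(-6, Pow(Add(Pow(6, 2), Pow(2, 2)), Rational(1, 2)))), -1))), 13) = Mul(Mul(3, Mul(2, Pow(Add(-6, Pow(Add(36, 4), Rational(1, 2))), 3), Pow(Add(-1, Add(-6, Pow(Add(36, 4), Rational(1, 2)))), -1))), 13) = Mul(Mul(3, Mul(2, Pow(Add(-6, Pow(40, Rational(1, 2))), 3), Pow(Add(-1, Add(-6, Pow(40, Rational(1, 2)))), -1))), 13) = Mul(Mul(3, Mul(2, Pow(Add(-6, Mul(2, Pow(10, Rational(1, 2)))), 3), Pow(Add(-1, Add(-6, Mul(2, Pow(10, Rational(1, 2))))), -1))), 13) = Mul(Mul(3, Mul(2, Pow(Add(-6, Mul(2, Pow(10, Rational(1, 2)))), 3), Pow(Add(-7, Mul(2, Pow(10, Rational(1, 2)))), -1))), 13) = Mul(Mul(3, Mul(2, Pow(Add(-7, Mul(2, Pow(10, Rational(1, 2)))), -1), Pow(Add(-6, Mul(2, Pow(10, Rational(1, 2)))), 3))), 13) = Mul(Mul(6, Pow(Add(-7, Mul(2, Pow(10, Rational(1, 2)))), -1), Pow(Add(-6, Mul(2, Pow(10, Rational(1, 2)))), 3)), 13) = Mul(78, Pow(Add(-7, Mul(2, Pow(10, Rational(1, 2)))), -1), Pow(Add(-6, Mul(2, Pow(10, Rational(1, 2)))), 3))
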